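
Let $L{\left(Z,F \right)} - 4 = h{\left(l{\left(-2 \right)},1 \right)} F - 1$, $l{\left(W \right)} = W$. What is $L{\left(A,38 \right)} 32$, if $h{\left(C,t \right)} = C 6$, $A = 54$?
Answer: $-14496$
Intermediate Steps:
$h{\left(C,t \right)} = 6 C$
$L{\left(Z,F \right)} = 3 - 12 F$ ($L{\left(Z,F \right)} = 4 + \left(6 \left(-2\right) F - 1\right) = 4 - \left(1 + 12 F\right) = 3 - 12 F$)
$L{\left(A,38 \right)} 32 = \left(3 - 456\right) 32 = \left(-453\right) 32 = -14496$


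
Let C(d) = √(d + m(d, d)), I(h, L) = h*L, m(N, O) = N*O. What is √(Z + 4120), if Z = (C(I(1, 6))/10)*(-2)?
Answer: √(103000 - 5*√42)/5 ≈ 64.177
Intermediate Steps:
I(h, L) = L*h
C(d) = √(d + d²) (C(d) = √(d + d*d) = √(d + d²))
Z = -√42/5 (Z = (√((6*1)*(1 + 6*1))/10)*(-2) = (√(6*(1 + 6))*(⅒))*(-2) = (√(6*7)*(⅒))*(-2) = (√42*(⅒))*(-2) = (√42/10)*(-2) = -√42/5 ≈ -1.2961)
√(Z + 4120) = √(-√42/5 + 4120) = √(4120 - √42/5)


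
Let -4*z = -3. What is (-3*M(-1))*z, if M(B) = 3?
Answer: -27/4 ≈ -6.7500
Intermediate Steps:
z = 3/4 (z = -1/4*(-3) = 3/4 ≈ 0.75000)
(-3*M(-1))*z = -3*3*(3/4) = -9*3/4 = -27/4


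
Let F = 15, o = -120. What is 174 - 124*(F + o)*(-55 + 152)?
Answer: 1263114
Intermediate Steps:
174 - 124*(F + o)*(-55 + 152) = 174 - 124*(15 - 120)*(-55 + 152) = 174 - (-13020)*97 = 174 - 124*(-10185) = 174 + 1262940 = 1263114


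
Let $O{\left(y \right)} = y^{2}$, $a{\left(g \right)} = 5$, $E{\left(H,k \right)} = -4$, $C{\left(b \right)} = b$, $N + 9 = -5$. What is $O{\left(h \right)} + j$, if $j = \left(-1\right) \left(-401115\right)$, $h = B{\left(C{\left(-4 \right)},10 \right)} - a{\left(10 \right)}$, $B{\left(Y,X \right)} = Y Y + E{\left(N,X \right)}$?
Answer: $401164$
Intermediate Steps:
$N = -14$ ($N = -9 - 5 = -14$)
$B{\left(Y,X \right)} = -4 + Y^{2}$ ($B{\left(Y,X \right)} = Y Y - 4 = Y^{2} - 4 = -4 + Y^{2}$)
$h = 7$ ($h = \left(-4 + \left(-4\right)^{2}\right) - 5 = \left(-4 + 16\right) - 5 = 12 - 5 = 7$)
$j = 401115$
$O{\left(h \right)} + j = 7^{2} + 401115 = 49 + 401115 = 401164$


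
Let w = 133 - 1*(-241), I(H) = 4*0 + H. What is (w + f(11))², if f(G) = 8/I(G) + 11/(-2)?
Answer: 65983129/484 ≈ 1.3633e+5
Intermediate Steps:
I(H) = H (I(H) = 0 + H = H)
w = 374 (w = 133 + 241 = 374)
f(G) = -11/2 + 8/G (f(G) = 8/G + 11/(-2) = 8/G + 11*(-½) = 8/G - 11/2 = -11/2 + 8/G)
(w + f(11))² = (374 + (-11/2 + 8/11))² = (374 - 105/22)² = (8123/22)² = 65983129/484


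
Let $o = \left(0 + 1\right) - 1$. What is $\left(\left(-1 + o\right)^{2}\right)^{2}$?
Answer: $1$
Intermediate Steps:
$o = 0$ ($o = 1 - 1 = 0$)
$\left(\left(-1 + o\right)^{2}\right)^{2} = \left(\left(-1 + 0\right)^{2}\right)^{2} = \left(\left(-1\right)^{2}\right)^{2} = 1^{2} = 1$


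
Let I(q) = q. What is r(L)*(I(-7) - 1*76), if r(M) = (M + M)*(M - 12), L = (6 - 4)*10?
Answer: -26560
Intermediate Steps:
L = 20 (L = 2*10 = 20)
r(M) = 2*M*(-12 + M) (r(M) = (2*M)*(-12 + M) = 2*M*(-12 + M))
r(L)*(I(-7) - 1*76) = (2*20*(-12 + 20))*(-7 - 1*76) = (2*20*8)*(-7 - 76) = 320*(-83) = -26560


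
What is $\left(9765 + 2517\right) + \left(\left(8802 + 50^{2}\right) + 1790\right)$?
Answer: $25374$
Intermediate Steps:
$\left(9765 + 2517\right) + \left(\left(8802 + 50^{2}\right) + 1790\right) = 12282 + \left(\left(8802 + 2500\right) + 1790\right) = 12282 + \left(11302 + 1790\right) = 12282 + 13092 = 25374$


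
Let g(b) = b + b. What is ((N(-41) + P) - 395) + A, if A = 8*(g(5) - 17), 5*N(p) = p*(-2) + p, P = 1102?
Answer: 3296/5 ≈ 659.20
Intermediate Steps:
N(p) = -p/5 (N(p) = (p*(-2) + p)/5 = (-2*p + p)/5 = (-p)/5 = -p/5)
g(b) = 2*b
A = -56 (A = 8*(2*5 - 17) = 8*(10 - 17) = 8*(-7) = -56)
((N(-41) + P) - 395) + A = ((-⅕*(-41) + 1102) - 395) - 56 = ((41/5 + 1102) - 395) - 56 = (5551/5 - 395) - 56 = 3576/5 - 56 = 3296/5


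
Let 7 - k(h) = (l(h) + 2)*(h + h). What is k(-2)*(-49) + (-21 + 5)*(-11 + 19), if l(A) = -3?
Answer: -275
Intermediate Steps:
k(h) = 7 + 2*h (k(h) = 7 - (-3 + 2)*(h + h) = 7 - (-1)*2*h = 7 - (-2)*h = 7 + 2*h)
k(-2)*(-49) + (-21 + 5)*(-11 + 19) = (7 + 2*(-2))*(-49) + (-21 + 5)*(-11 + 19) = (7 - 4)*(-49) - 16*8 = 3*(-49) - 128 = -147 - 128 = -275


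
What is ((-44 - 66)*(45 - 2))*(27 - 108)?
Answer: 383130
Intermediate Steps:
((-44 - 66)*(45 - 2))*(27 - 108) = -110*43*(-81) = -4730*(-81) = 383130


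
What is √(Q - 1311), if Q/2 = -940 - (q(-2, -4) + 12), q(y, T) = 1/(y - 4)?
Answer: 2*I*√7233/3 ≈ 56.698*I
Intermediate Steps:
q(y, T) = 1/(-4 + y)
Q = -5711/3 (Q = 2*(-940 - (1/(-4 - 2) + 12)) = 2*(-940 - (1/(-6) + 12)) = 2*(-940 - (-⅙ + 12)) = 2*(-940 - 71/6) = 2*(-5711/6) = -5711/3 ≈ -1903.7)
√(Q - 1311) = √(-5711/3 - 1311) = √(-9644/3) = 2*I*√7233/3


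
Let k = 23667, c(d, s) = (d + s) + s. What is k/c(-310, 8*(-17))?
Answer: -7889/194 ≈ -40.665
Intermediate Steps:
c(d, s) = d + 2*s
k/c(-310, 8*(-17)) = 23667/(-310 + 2*(8*(-17))) = 23667/(-310 + 2*(-136)) = 23667/(-310 - 272) = 23667/(-582) = 23667*(-1/582) = -7889/194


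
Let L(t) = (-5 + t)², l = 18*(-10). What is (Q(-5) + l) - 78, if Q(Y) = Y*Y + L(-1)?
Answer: -197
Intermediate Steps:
l = -180
Q(Y) = 36 + Y² (Q(Y) = Y*Y + (-5 - 1)² = Y² + (-6)² = Y² + 36 = 36 + Y²)
(Q(-5) + l) - 78 = ((36 + (-5)²) - 180) - 78 = ((36 + 25) - 180) - 78 = (61 - 180) - 78 = -119 - 78 = -197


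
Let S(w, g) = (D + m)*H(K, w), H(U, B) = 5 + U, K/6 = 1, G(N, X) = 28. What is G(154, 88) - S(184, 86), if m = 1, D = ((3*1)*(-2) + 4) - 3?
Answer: 72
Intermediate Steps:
K = 6 (K = 6*1 = 6)
D = -5 (D = (3*(-2) + 4) - 3 = (-6 + 4) - 3 = -2 - 3 = -5)
S(w, g) = -44 (S(w, g) = (-5 + 1)*(5 + 6) = -4*11 = -44)
G(154, 88) - S(184, 86) = 28 - 1*(-44) = 28 + 44 = 72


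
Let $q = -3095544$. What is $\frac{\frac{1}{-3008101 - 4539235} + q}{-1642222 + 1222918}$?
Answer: $\frac{23363110670785}{3164628174144} \approx 7.3826$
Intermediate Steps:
$\frac{\frac{1}{-3008101 - 4539235} + q}{-1642222 + 1222918} = \frac{\frac{1}{-3008101 - 4539235} - 3095544}{-1642222 + 1222918} = \frac{\frac{1}{-7547336} - 3095544}{-419304} = \left(- \frac{1}{7547336} - 3095544\right) \left(- \frac{1}{419304}\right) = \left(- \frac{23363110670785}{7547336}\right) \left(- \frac{1}{419304}\right) = \frac{23363110670785}{3164628174144}$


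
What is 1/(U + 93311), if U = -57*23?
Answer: 1/92000 ≈ 1.0870e-5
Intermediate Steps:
U = -1311
1/(U + 93311) = 1/(-1311 + 93311) = 1/92000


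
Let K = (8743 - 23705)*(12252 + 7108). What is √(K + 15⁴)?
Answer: I*√289613695 ≈ 17018.0*I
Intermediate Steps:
K = -289664320 (K = -14962*19360 = -289664320)
√(K + 15⁴) = √(-289664320 + 15⁴) = √(-289664320 + 50625) = √(-289613695) = I*√289613695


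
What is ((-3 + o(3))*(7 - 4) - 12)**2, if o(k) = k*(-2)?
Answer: 1521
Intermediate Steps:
o(k) = -2*k
((-3 + o(3))*(7 - 4) - 12)**2 = ((-3 - 2*3)*(7 - 4) - 12)**2 = ((-3 - 6)*3 - 12)**2 = (-9*3 - 12)**2 = (-27 - 12)**2 = (-39)**2 = 1521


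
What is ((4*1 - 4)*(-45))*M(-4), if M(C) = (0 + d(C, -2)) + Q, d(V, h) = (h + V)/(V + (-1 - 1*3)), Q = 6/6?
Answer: 0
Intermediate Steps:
Q = 1 (Q = 6*(1/6) = 1)
d(V, h) = (V + h)/(-4 + V) (d(V, h) = (V + h)/(V + (-1 - 3)) = (V + h)/(V - 4) = (V + h)/(-4 + V))
M(C) = 1 + (-2 + C)/(-4 + C) (M(C) = (0 + (C - 2)/(-4 + C)) + 1 = (0 + (-2 + C)/(-4 + C)) + 1 = (-2 + C)/(-4 + C) + 1 = 1 + (-2 + C)/(-4 + C))
((4*1 - 4)*(-45))*M(-4) = ((4*1 - 4)*(-45))*(2*(-3 - 4)/(-4 - 4)) = ((4 - 4)*(-45))*(2*(-7)/(-8)) = (0*(-45))*(2*(-1/8)*(-7)) = 0*(7/4) = 0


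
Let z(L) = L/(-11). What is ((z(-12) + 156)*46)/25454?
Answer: 39744/139997 ≈ 0.28389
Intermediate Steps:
z(L) = -L/11 (z(L) = L*(-1/11) = -L/11)
((z(-12) + 156)*46)/25454 = ((-1/11*(-12) + 156)*46)/25454 = ((12/11 + 156)*46)*(1/25454) = ((1728/11)*46)*(1/25454) = (79488/11)*(1/25454) = 39744/139997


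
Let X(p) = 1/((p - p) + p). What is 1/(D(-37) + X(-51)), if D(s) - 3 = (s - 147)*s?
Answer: 51/347360 ≈ 0.00014682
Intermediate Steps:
D(s) = 3 + s*(-147 + s) (D(s) = 3 + (s - 147)*s = 3 + (-147 + s)*s = 3 + s*(-147 + s))
X(p) = 1/p (X(p) = 1/(0 + p) = 1/p)
1/(D(-37) + X(-51)) = 1/((3 + (-37)² - 147*(-37)) + 1/(-51)) = 1/((3 + 1369 + 5439) - 1/51) = 1/(6811 - 1/51) = 1/(347360/51) = 51/347360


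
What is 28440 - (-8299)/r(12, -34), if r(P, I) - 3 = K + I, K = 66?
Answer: 1003699/35 ≈ 28677.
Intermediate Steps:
r(P, I) = 69 + I (r(P, I) = 3 + (66 + I) = 69 + I)
28440 - (-8299)/r(12, -34) = 28440 - (-8299)/(69 - 34) = 28440 - (-8299)/35 = 28440 - 1*(-8299/35) = 28440 + 8299/35 = 1003699/35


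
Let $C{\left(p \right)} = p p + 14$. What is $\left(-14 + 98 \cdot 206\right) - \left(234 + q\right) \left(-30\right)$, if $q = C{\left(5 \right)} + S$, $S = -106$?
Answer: $25184$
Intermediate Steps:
$C{\left(p \right)} = 14 + p^{2}$ ($C{\left(p \right)} = p^{2} + 14 = 14 + p^{2}$)
$q = -67$ ($q = \left(14 + 5^{2}\right) - 106 = \left(14 + 25\right) - 106 = 39 - 106 = -67$)
$\left(-14 + 98 \cdot 206\right) - \left(234 + q\right) \left(-30\right) = \left(-14 + 98 \cdot 206\right) - \left(234 - 67\right) \left(-30\right) = \left(-14 + 20188\right) - 167 \left(-30\right) = 20174 - -5010 = 20174 + 5010 = 25184$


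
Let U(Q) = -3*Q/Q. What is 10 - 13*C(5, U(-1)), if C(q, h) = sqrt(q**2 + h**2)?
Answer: 10 - 13*sqrt(34) ≈ -65.802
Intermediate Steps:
U(Q) = -3 (U(Q) = -3*1 = -3)
C(q, h) = sqrt(h**2 + q**2)
10 - 13*C(5, U(-1)) = 10 - 13*sqrt((-3)**2 + 5**2) = 10 - 13*sqrt(9 + 25) = 10 - 13*sqrt(34)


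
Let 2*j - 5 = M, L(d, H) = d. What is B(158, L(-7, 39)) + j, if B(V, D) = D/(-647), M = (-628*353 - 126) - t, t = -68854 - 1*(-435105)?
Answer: -190236109/647 ≈ -2.9403e+5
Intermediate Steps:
t = 366251 (t = -68854 + 435105 = 366251)
M = -588061 (M = (-628*353 - 126) - 1*366251 = (-221684 - 126) - 366251 = -221810 - 366251 = -588061)
B(V, D) = -D/647 (B(V, D) = D*(-1/647) = -D/647)
j = -294028 (j = 5/2 + (½)*(-588061) = 5/2 - 588061/2 = -294028)
B(158, L(-7, 39)) + j = -1/647*(-7) - 294028 = 7/647 - 294028 = -190236109/647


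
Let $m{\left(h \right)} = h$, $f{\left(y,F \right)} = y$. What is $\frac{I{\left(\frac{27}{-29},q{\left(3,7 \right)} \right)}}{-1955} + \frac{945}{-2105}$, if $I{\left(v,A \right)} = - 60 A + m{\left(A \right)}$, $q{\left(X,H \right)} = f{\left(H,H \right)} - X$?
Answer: $- \frac{270139}{823055} \approx -0.32822$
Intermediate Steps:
$q{\left(X,H \right)} = H - X$
$I{\left(v,A \right)} = - 59 A$ ($I{\left(v,A \right)} = - 60 A + A = - 59 A$)
$\frac{I{\left(\frac{27}{-29},q{\left(3,7 \right)} \right)}}{-1955} + \frac{945}{-2105} = \frac{\left(-59\right) \left(7 - 3\right)}{-1955} + \frac{945}{-2105} = - 59 \left(7 - 3\right) \left(- \frac{1}{1955}\right) + 945 \left(- \frac{1}{2105}\right) = \left(-59\right) 4 \left(- \frac{1}{1955}\right) - \frac{189}{421} = \left(-236\right) \left(- \frac{1}{1955}\right) - \frac{189}{421} = \frac{236}{1955} - \frac{189}{421} = - \frac{270139}{823055}$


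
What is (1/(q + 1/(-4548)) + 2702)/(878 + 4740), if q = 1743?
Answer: 10709599487/22267400867 ≈ 0.48095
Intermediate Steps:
(1/(q + 1/(-4548)) + 2702)/(878 + 4740) = (1/(1743 + 1/(-4548)) + 2702)/(878 + 4740) = (1/(1743 - 1/4548) + 2702)/5618 = (1/(7927163/4548) + 2702)*(1/5618) = (4548/7927163 + 2702)*(1/5618) = (21419198974/7927163)*(1/5618) = 10709599487/22267400867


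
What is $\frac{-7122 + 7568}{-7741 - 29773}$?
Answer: $- \frac{223}{18757} \approx -0.011889$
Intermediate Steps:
$\frac{-7122 + 7568}{-7741 - 29773} = \frac{446}{-37514} = 446 \left(- \frac{1}{37514}\right) = - \frac{223}{18757}$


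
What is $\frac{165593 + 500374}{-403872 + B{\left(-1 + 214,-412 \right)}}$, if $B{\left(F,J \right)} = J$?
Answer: $- \frac{665967}{404284} \approx -1.6473$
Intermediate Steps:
$\frac{165593 + 500374}{-403872 + B{\left(-1 + 214,-412 \right)}} = \frac{165593 + 500374}{-403872 - 412} = \frac{665967}{-404284} = 665967 \left(- \frac{1}{404284}\right) = - \frac{665967}{404284}$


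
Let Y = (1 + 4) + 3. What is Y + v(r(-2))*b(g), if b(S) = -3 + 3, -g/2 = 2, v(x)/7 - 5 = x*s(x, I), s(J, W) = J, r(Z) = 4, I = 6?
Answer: 8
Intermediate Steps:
v(x) = 35 + 7*x² (v(x) = 35 + 7*(x*x) = 35 + 7*x²)
g = -4 (g = -2*2 = -4)
b(S) = 0
Y = 8 (Y = 5 + 3 = 8)
Y + v(r(-2))*b(g) = 8 + (35 + 7*4²)*0 = 8 + (35 + 7*16)*0 = 8 + (35 + 112)*0 = 8 + 147*0 = 8 + 0 = 8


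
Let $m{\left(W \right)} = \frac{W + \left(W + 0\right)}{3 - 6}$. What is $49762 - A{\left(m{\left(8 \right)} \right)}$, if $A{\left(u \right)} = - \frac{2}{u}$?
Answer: $\frac{398093}{8} \approx 49762.0$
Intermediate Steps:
$m{\left(W \right)} = - \frac{2 W}{3}$ ($m{\left(W \right)} = \frac{W + W}{-3} = 2 W \left(- \frac{1}{3}\right) = - \frac{2 W}{3}$)
$49762 - A{\left(m{\left(8 \right)} \right)} = 49762 - - \frac{2}{\left(- \frac{2}{3}\right) 8} = 49762 - - \frac{2}{- \frac{16}{3}} = 49762 - \left(-2\right) \left(- \frac{3}{16}\right) = 49762 - \frac{3}{8} = \frac{398093}{8}$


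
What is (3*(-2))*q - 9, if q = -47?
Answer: 273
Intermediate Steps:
(3*(-2))*q - 9 = (3*(-2))*(-47) - 9 = -6*(-47) - 9 = 282 - 9 = 273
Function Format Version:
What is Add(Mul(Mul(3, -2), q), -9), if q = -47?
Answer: 273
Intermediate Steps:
Add(Mul(Mul(3, -2), q), -9) = Add(Mul(Mul(3, -2), -47), -9) = Add(Mul(-6, -47), -9) = Add(282, -9) = 273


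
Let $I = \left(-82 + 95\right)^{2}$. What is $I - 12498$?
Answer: $-12329$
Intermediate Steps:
$I = 169$ ($I = 13^{2} = 169$)
$I - 12498 = 169 - 12498 = -12329$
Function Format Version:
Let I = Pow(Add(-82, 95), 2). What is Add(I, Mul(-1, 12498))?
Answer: -12329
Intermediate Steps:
I = 169 (I = Pow(13, 2) = 169)
Add(I, Mul(-1, 12498)) = Add(169, Mul(-1, 12498)) = Add(169, -12498) = -12329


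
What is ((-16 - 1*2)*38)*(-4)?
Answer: 2736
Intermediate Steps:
((-16 - 1*2)*38)*(-4) = ((-16 - 2)*38)*(-4) = -18*38*(-4) = -684*(-4) = 2736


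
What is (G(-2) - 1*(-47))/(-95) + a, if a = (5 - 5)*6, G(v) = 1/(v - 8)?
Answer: -469/950 ≈ -0.49368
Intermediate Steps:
G(v) = 1/(-8 + v)
a = 0 (a = 0*6 = 0)
(G(-2) - 1*(-47))/(-95) + a = (1/(-8 - 2) - 1*(-47))/(-95) + 0 = (1/(-10) + 47)*(-1/95) + 0 = (-⅒ + 47)*(-1/95) + 0 = (469/10)*(-1/95) + 0 = -469/950 + 0 = -469/950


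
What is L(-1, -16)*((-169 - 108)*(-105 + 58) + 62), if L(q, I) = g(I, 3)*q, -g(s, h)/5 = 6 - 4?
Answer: 130810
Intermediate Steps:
g(s, h) = -10 (g(s, h) = -5*(6 - 4) = -5*2 = -10)
L(q, I) = -10*q
L(-1, -16)*((-169 - 108)*(-105 + 58) + 62) = (-10*(-1))*((-169 - 108)*(-105 + 58) + 62) = 10*(-277*(-47) + 62) = 10*(13019 + 62) = 10*13081 = 130810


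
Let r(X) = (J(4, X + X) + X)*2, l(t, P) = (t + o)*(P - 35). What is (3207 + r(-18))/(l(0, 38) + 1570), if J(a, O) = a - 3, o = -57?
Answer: 3173/1399 ≈ 2.2680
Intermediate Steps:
J(a, O) = -3 + a
l(t, P) = (-57 + t)*(-35 + P) (l(t, P) = (t - 57)*(P - 35) = (-57 + t)*(-35 + P))
r(X) = 2 + 2*X (r(X) = ((-3 + 4) + X)*2 = (1 + X)*2 = 2 + 2*X)
(3207 + r(-18))/(l(0, 38) + 1570) = (3207 + (2 + 2*(-18)))/((1995 - 57*38 - 35*0 + 38*0) + 1570) = (3207 + (2 - 36))/((1995 - 2166 + 0 + 0) + 1570) = (3207 - 34)/(-171 + 1570) = 3173/1399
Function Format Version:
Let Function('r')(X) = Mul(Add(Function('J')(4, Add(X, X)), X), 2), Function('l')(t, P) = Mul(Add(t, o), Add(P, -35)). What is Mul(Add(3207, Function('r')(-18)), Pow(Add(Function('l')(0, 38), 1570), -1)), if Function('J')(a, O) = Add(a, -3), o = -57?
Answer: Rational(3173, 1399) ≈ 2.2680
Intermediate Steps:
Function('J')(a, O) = Add(-3, a)
Function('l')(t, P) = Mul(Add(-57, t), Add(-35, P)) (Function('l')(t, P) = Mul(Add(t, -57), Add(P, -35)) = Mul(Add(-57, t), Add(-35, P)))
Function('r')(X) = Add(2, Mul(2, X)) (Function('r')(X) = Mul(Add(Add(-3, 4), X), 2) = Mul(Add(1, X), 2) = Add(2, Mul(2, X)))
Mul(Add(3207, Function('r')(-18)), Pow(Add(Function('l')(0, 38), 1570), -1)) = Mul(Add(3207, Add(2, Mul(2, -18))), Pow(Add(Add(1995, Mul(-57, 38), Mul(-35, 0), Mul(38, 0)), 1570), -1)) = Mul(Add(3207, Add(2, -36)), Pow(Add(Add(1995, -2166, 0, 0), 1570), -1)) = Mul(Add(3207, -34), Pow(Add(-171, 1570), -1)) = Mul(3173, Pow(1399, -1)) = Mul(3173, Rational(1, 1399)) = Rational(3173, 1399)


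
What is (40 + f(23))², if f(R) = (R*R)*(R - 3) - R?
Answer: 112296409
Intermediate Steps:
f(R) = -R + R²*(-3 + R) (f(R) = R²*(-3 + R) - R = -R + R²*(-3 + R))
(40 + f(23))² = (40 + 23*(-1 + 23² - 3*23))² = (40 + 23*(-1 + 529 - 69))² = (40 + 23*459)² = (40 + 10557)² = 10597² = 112296409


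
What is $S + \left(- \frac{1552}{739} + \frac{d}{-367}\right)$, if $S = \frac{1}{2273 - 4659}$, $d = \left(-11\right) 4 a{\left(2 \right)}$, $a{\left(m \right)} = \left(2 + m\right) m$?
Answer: $- \frac{738633229}{647114218} \approx -1.1414$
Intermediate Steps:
$a{\left(m \right)} = m \left(2 + m\right)$
$d = -352$ ($d = \left(-11\right) 4 \cdot 2 \left(2 + 2\right) = - 44 \cdot 2 \cdot 4 = \left(-44\right) 8 = -352$)
$S = - \frac{1}{2386}$ ($S = \frac{1}{-2386} = - \frac{1}{2386} \approx -0.00041911$)
$S + \left(- \frac{1552}{739} + \frac{d}{-367}\right) = - \frac{1}{2386} - \left(- \frac{352}{367} + \frac{1552}{739}\right) = - \frac{1}{2386} - \frac{309456}{271213} = - \frac{738633229}{647114218}$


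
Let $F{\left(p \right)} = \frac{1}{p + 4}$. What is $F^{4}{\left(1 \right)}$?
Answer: $\frac{1}{625} \approx 0.0016$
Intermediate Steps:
$F{\left(p \right)} = \frac{1}{4 + p}$
$F^{4}{\left(1 \right)} = \left(\frac{1}{4 + 1}\right)^{4} = \left(\frac{1}{5}\right)^{4} = \frac{1}{625}$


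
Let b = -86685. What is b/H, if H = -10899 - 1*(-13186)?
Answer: -86685/2287 ≈ -37.903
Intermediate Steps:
H = 2287 (H = -10899 + 13186 = 2287)
b/H = -86685/2287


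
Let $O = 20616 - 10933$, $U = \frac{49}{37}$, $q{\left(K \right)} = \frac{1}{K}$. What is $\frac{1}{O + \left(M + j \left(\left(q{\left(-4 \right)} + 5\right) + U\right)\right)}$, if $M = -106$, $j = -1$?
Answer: $\frac{148}{1416497} \approx 0.00010448$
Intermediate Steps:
$U = \frac{49}{37}$ ($U = 49 \cdot \frac{1}{37} = \frac{49}{37} \approx 1.3243$)
$O = 9683$
$\frac{1}{O + \left(M + j \left(\left(q{\left(-4 \right)} + 5\right) + U\right)\right)} = \frac{1}{9683 - \frac{16587}{148}} = \frac{1}{\frac{1416497}{148}} = \frac{148}{1416497}$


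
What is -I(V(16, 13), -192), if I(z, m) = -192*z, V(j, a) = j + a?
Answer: 5568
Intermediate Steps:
V(j, a) = a + j
-I(V(16, 13), -192) = -(-192)*(13 + 16) = -(-192)*29 = -1*(-5568) = 5568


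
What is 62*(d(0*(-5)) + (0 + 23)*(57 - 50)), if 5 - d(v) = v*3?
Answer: 10292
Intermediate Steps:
d(v) = 5 - 3*v (d(v) = 5 - v*3 = 5 - 3*v)
62*(d(0*(-5)) + (0 + 23)*(57 - 50)) = 62*((5 - 0*(-5)) + (0 + 23)*(57 - 50)) = 62*((5 - 3*0) + 23*7) = 62*((5 + 0) + 161) = 62*(5 + 161) = 62*166 = 10292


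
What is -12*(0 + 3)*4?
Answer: -144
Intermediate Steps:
-12*(0 + 3)*4 = -36*4 = -12*12 = -144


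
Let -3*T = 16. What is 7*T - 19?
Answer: -169/3 ≈ -56.333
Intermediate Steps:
T = -16/3 (T = -⅓*16 = -16/3 ≈ -5.3333)
7*T - 19 = 7*(-16/3) - 19 = -112/3 - 19 = -169/3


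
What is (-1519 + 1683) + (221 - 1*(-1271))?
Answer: 1656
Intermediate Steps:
(-1519 + 1683) + (221 - 1*(-1271)) = 164 + (221 + 1271) = 164 + 1492 = 1656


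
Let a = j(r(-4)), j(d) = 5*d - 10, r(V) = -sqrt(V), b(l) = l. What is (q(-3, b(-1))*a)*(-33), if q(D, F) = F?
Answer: -330 - 330*I ≈ -330.0 - 330.0*I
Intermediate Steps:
j(d) = -10 + 5*d
a = -10 - 10*I (a = -10 + 5*(-sqrt(-4)) = -10 + 5*(-2*I) = -10 - 10*I ≈ -10.0 - 10.0*I)
(q(-3, b(-1))*a)*(-33) = -(-10 - 10*I)*(-33) = (10 + 10*I)*(-33) = -330 - 330*I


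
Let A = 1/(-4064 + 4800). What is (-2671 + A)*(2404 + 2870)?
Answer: -5183959635/368 ≈ -1.4087e+7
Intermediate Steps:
A = 1/736 ≈ 0.0013587
(-2671 + A)*(2404 + 2870) = (-2671 + 1/736)*(2404 + 2870) = -1965855/736*5274 = -5183959635/368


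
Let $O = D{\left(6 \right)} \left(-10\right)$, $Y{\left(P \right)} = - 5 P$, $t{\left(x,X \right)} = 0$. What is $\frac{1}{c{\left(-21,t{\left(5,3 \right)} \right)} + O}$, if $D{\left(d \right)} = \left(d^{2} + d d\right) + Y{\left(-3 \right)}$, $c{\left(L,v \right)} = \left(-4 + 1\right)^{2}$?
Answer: $- \frac{1}{861} \approx -0.0011614$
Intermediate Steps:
$c{\left(L,v \right)} = 9$ ($c{\left(L,v \right)} = \left(-3\right)^{2} = 9$)
$D{\left(d \right)} = 15 + 2 d^{2}$ ($D{\left(d \right)} = \left(d^{2} + d d\right) - -15 = \left(d^{2} + d^{2}\right) + 15 = 2 d^{2} + 15 = 15 + 2 d^{2}$)
$O = -870$ ($O = \left(15 + 2 \cdot 6^{2}\right) \left(-10\right) = \left(15 + 2 \cdot 36\right) \left(-10\right) = \left(15 + 72\right) \left(-10\right) = 87 \left(-10\right) = -870$)
$\frac{1}{c{\left(-21,t{\left(5,3 \right)} \right)} + O} = \frac{1}{9 - 870} = \frac{1}{-861} = - \frac{1}{861}$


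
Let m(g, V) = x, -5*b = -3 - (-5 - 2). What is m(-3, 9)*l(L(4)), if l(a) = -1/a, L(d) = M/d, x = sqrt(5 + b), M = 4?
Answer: -sqrt(105)/5 ≈ -2.0494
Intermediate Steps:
b = -4/5 (b = -(-3 - (-5 - 2))/5 = -(-3 - 1*(-7))/5 = -(-3 + 7)/5 = -1/5*4 = -4/5 ≈ -0.80000)
x = sqrt(105)/5 (x = sqrt(5 - 4/5) = sqrt(21/5) = sqrt(105)/5 ≈ 2.0494)
m(g, V) = sqrt(105)/5
L(d) = 4/d
m(-3, 9)*l(L(4)) = (sqrt(105)/5)*(-1/(4/4)) = (sqrt(105)/5)*(-1/(4*(1/4))) = (sqrt(105)/5)*(-1/1) = (sqrt(105)/5)*(-1*1) = (sqrt(105)/5)*(-1) = -sqrt(105)/5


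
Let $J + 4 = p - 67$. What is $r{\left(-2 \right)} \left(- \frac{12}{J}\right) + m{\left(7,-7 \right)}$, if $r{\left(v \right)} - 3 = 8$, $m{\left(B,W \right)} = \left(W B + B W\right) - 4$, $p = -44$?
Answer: $- \frac{11598}{115} \approx -100.85$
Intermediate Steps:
$J = -115$ ($J = -4 - 111 = -115$)
$m{\left(B,W \right)} = -4 + 2 B W$ ($m{\left(B,W \right)} = \left(B W + B W\right) - 4 = 2 B W - 4 = -4 + 2 B W$)
$r{\left(v \right)} = 11$ ($r{\left(v \right)} = 3 + 8 = 11$)
$r{\left(-2 \right)} \left(- \frac{12}{J}\right) + m{\left(7,-7 \right)} = 11 \left(- \frac{12}{-115}\right) + \left(-4 + 2 \cdot 7 \left(-7\right)\right) = 11 \left(\left(-12\right) \left(- \frac{1}{115}\right)\right) - 102 = 11 \cdot \frac{12}{115} - 102 = \frac{132}{115} - 102 = - \frac{11598}{115}$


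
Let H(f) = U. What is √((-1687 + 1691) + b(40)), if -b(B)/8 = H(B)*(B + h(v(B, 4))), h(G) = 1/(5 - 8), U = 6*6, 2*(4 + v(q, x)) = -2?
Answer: 2*I*√2855 ≈ 106.86*I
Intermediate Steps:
v(q, x) = -5 (v(q, x) = -4 + (½)*(-2) = -4 - 1 = -5)
U = 36
H(f) = 36
h(G) = -⅓ (h(G) = 1/(-3) = -⅓)
b(B) = 96 - 288*B (b(B) = -288*(B - ⅓) = -288*(-⅓ + B) = -8*(-12 + 36*B) = 96 - 288*B)
√((-1687 + 1691) + b(40)) = √((-1687 + 1691) + (96 - 288*40)) = √(4 + (96 - 11520)) = √(4 - 11424) = √(-11420) = 2*I*√2855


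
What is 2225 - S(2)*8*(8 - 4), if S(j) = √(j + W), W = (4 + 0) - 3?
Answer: 2225 - 32*√3 ≈ 2169.6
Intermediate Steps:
W = 1 (W = 4 - 3 = 1)
S(j) = √(1 + j) (S(j) = √(j + 1) = √(1 + j))
2225 - S(2)*8*(8 - 4) = 2225 - √(1 + 2)*8*(8 - 4) = 2225 - √3*8*4 = 2225 - √3*32 = 2225 - 32*√3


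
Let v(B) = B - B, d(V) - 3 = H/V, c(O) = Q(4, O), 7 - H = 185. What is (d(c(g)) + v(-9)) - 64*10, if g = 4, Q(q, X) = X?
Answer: -1363/2 ≈ -681.50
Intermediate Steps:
H = -178 (H = 7 - 1*185 = 7 - 185 = -178)
c(O) = O
d(V) = 3 - 178/V
v(B) = 0
(d(c(g)) + v(-9)) - 64*10 = ((3 - 178/4) + 0) - 64*10 = ((3 - 178*1/4) + 0) - 640 = ((3 - 89/2) + 0) - 640 = (-83/2 + 0) - 640 = -83/2 - 640 = -1363/2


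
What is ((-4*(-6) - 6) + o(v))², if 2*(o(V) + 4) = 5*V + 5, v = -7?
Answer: 1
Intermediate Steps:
o(V) = -3/2 + 5*V/2 (o(V) = -4 + (5*V + 5)/2 = -4 + (5 + 5*V)/2 = -4 + (5/2 + 5*V/2) = -3/2 + 5*V/2)
((-4*(-6) - 6) + o(v))² = ((-4*(-6) - 6) + (-3/2 + (5/2)*(-7)))² = ((24 - 6) + (-3/2 - 35/2))² = (18 - 19)² = (-1)² = 1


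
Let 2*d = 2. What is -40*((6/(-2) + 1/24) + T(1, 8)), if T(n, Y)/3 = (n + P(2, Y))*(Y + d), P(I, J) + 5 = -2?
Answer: 19795/3 ≈ 6598.3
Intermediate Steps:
d = 1 (d = (1/2)*2 = 1)
P(I, J) = -7 (P(I, J) = -5 - 2 = -7)
T(n, Y) = 3*(1 + Y)*(-7 + n) (T(n, Y) = 3*((n - 7)*(Y + 1)) = 3*((-7 + n)*(1 + Y)) = 3*((1 + Y)*(-7 + n)) = 3*(1 + Y)*(-7 + n))
-40*((6/(-2) + 1/24) + T(1, 8)) = -40*((6/(-2) + 1/24) + (-21 - 21*8 + 3*1 + 3*8*1)) = -40*((6*(-1/2) + 1*(1/24)) + (-21 - 168 + 3 + 24)) = -40*((-3 + 1/24) - 162) = -40*(-71/24 - 162) = -40*(-3959/24) = 19795/3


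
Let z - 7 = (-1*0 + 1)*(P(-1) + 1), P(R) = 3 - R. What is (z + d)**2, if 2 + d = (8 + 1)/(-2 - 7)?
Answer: 81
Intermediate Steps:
d = -3 (d = -2 + (8 + 1)/(-2 - 7) = -2 + 9/(-9) = -2 + 9*(-1/9) = -2 - 1 = -3)
z = 12 (z = 7 + (-1*0 + 1)*((3 - 1*(-1)) + 1) = 7 + (0 + 1)*((3 + 1) + 1) = 7 + 1*(4 + 1) = 7 + 1*5 = 7 + 5 = 12)
(z + d)**2 = (12 - 3)**2 = 9**2 = 81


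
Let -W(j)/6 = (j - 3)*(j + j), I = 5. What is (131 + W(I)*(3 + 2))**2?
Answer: 219961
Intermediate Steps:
W(j) = -12*j*(-3 + j) (W(j) = -6*(j - 3)*(j + j) = -6*(-3 + j)*2*j = -12*j*(-3 + j))
(131 + W(I)*(3 + 2))**2 = (131 + (12*5*(3 - 1*5))*(3 + 2))**2 = (131 + (12*5*(3 - 5))*5)**2 = (131 + (12*5*(-2))*5)**2 = (131 - 120*5)**2 = (131 - 600)**2 = (-469)**2 = 219961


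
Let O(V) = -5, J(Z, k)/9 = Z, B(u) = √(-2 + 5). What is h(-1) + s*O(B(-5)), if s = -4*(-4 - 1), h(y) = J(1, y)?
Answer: -91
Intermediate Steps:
B(u) = √3
J(Z, k) = 9*Z
h(y) = 9 (h(y) = 9*1 = 9)
s = 20 (s = -4*(-5) = 20)
h(-1) + s*O(B(-5)) = 9 + 20*(-5) = 9 - 100 = -91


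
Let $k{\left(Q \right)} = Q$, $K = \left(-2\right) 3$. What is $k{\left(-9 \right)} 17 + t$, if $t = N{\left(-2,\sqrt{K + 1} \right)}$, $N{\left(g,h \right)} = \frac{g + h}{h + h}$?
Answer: $- \frac{305}{2} + \frac{i \sqrt{5}}{5} \approx -152.5 + 0.44721 i$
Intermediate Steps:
$K = -6$
$N{\left(g,h \right)} = \frac{g + h}{2 h}$
$t = - \frac{i \sqrt{5} \left(-2 + i \sqrt{5}\right)}{10}$ ($t = \frac{-2 + \sqrt{-6 + 1}}{2 \sqrt{-6 + 1}} = \frac{-2 + \sqrt{-5}}{2 \sqrt{-5}} = \frac{-2 + i \sqrt{5}}{2 i \sqrt{5}} = \frac{- \frac{i \sqrt{5}}{5} \left(-2 + i \sqrt{5}\right)}{2} = - \frac{i \sqrt{5} \left(-2 + i \sqrt{5}\right)}{10} \approx 0.5 + 0.44721 i$)
$k{\left(-9 \right)} 17 + t = \left(-9\right) 17 + \left(\frac{1}{2} + \frac{i \sqrt{5}}{5}\right) = -153 + \left(\frac{1}{2} + \frac{i \sqrt{5}}{5}\right) = - \frac{305}{2} + \frac{i \sqrt{5}}{5}$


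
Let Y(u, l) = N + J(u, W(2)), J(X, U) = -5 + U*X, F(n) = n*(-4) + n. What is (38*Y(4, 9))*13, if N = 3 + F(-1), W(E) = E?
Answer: 4446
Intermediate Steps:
F(n) = -3*n (F(n) = -4*n + n = -3*n)
N = 6 (N = 3 - 3*(-1) = 3 + 3 = 6)
Y(u, l) = 1 + 2*u (Y(u, l) = 6 + (-5 + 2*u) = 1 + 2*u)
(38*Y(4, 9))*13 = (38*(1 + 2*4))*13 = (38*(1 + 8))*13 = (38*9)*13 = 342*13 = 4446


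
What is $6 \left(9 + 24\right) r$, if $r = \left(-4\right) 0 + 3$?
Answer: $594$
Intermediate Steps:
$r = 3$ ($r = 0 + 3 = 3$)
$6 \left(9 + 24\right) r = 6 \left(9 + 24\right) 3 = 6 \cdot 33 \cdot 3 = 198 \cdot 3 = 594$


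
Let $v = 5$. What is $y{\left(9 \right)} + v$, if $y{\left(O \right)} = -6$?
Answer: $-1$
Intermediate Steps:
$y{\left(9 \right)} + v = -6 + 5 = -1$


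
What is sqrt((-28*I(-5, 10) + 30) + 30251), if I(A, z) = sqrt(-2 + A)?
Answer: sqrt(30281 - 28*I*sqrt(7)) ≈ 174.01 - 0.213*I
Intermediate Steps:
sqrt((-28*I(-5, 10) + 30) + 30251) = sqrt((-28*sqrt(-2 - 5) + 30) + 30251) = sqrt((-28*I*sqrt(7) + 30) + 30251) = sqrt((30 - 28*I*sqrt(7)) + 30251) = sqrt(30281 - 28*I*sqrt(7))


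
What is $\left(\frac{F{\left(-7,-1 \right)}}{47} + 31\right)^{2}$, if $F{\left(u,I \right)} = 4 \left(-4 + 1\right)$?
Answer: $\frac{2088025}{2209} \approx 945.24$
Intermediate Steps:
$F{\left(u,I \right)} = -12$ ($F{\left(u,I \right)} = 4 \left(-3\right) = -12$)
$\left(\frac{F{\left(-7,-1 \right)}}{47} + 31\right)^{2} = \left(- \frac{12}{47} + 31\right)^{2} = \left(\frac{1445}{47}\right)^{2} = \frac{2088025}{2209}$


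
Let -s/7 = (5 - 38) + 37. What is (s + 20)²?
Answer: 64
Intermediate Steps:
s = -28 (s = -7*((5 - 38) + 37) = -7*(-33 + 37) = -7*4 = -28)
(s + 20)² = (-28 + 20)² = (-8)² = 64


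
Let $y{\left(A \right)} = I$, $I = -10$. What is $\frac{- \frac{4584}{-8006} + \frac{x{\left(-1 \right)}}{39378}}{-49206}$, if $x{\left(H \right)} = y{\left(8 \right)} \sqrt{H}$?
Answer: $- \frac{382}{32828603} + \frac{5 i}{968816934} \approx -1.1636 \cdot 10^{-5} + 5.1609 \cdot 10^{-9} i$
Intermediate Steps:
$y{\left(A \right)} = -10$
$x{\left(H \right)} = - 10 \sqrt{H}$
$\frac{- \frac{4584}{-8006} + \frac{x{\left(-1 \right)}}{39378}}{-49206} = \frac{- \frac{4584}{-8006} + \frac{\left(-10\right) \sqrt{-1}}{39378}}{-49206} = \left(\left(-4584\right) \left(- \frac{1}{8006}\right) + - 10 i \frac{1}{39378}\right) \left(- \frac{1}{49206}\right) = \left(\frac{2292}{4003} - \frac{5 i}{19689}\right) \left(- \frac{1}{49206}\right) = - \frac{382}{32828603} + \frac{5 i}{968816934}$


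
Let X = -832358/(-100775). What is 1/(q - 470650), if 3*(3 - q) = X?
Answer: -10425/4906523677 ≈ -2.1247e-6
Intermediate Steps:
X = 28702/3475 (X = -832358*(-1/100775) = 28702/3475 ≈ 8.2596)
q = 2573/10425 (q = 3 - ⅓*28702/3475 = 3 - 28702/10425 = 2573/10425 ≈ 0.24681)
1/(q - 470650) = 1/(2573/10425 - 470650) = 1/(-4906523677/10425) = -10425/4906523677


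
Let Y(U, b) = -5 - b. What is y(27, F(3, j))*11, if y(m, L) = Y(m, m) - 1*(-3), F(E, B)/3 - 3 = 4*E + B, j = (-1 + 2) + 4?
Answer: -319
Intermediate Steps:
j = 5 (j = 1 + 4 = 5)
F(E, B) = 9 + 3*B + 12*E (F(E, B) = 9 + 3*(4*E + B) = 9 + 3*(B + 4*E) = 9 + (3*B + 12*E) = 9 + 3*B + 12*E)
y(m, L) = -2 - m (y(m, L) = (-5 - m) - 1*(-3) = (-5 - m) + 3 = -2 - m)
y(27, F(3, j))*11 = (-2 - 1*27)*11 = (-2 - 27)*11 = -29*11 = -319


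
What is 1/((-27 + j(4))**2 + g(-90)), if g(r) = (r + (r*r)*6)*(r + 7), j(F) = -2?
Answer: -1/4025489 ≈ -2.4842e-7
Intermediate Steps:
g(r) = (7 + r)*(r + 6*r**2) (g(r) = (r + r**2*6)*(7 + r) = (r + 6*r**2)*(7 + r) = (7 + r)*(r + 6*r**2))
1/((-27 + j(4))**2 + g(-90)) = 1/((-27 - 2)**2 - 90*(7 + 6*(-90)**2 + 43*(-90))) = 1/((-29)**2 - 90*(7 + 6*8100 - 3870)) = 1/(841 - 90*(7 + 48600 - 3870)) = 1/(841 - 90*44737) = 1/(841 - 4026330) = 1/(-4025489) = -1/4025489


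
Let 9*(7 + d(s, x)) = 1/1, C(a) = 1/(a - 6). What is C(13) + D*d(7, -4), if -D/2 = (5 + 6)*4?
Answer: 38201/63 ≈ 606.37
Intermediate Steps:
C(a) = 1/(-6 + a)
d(s, x) = -62/9 (d(s, x) = -7 + (⅑)/1 = -7 + (⅑)*1 = -7 + ⅑ = -62/9)
D = -88 (D = -2*(5 + 6)*4 = -22*4 = -2*44 = -88)
C(13) + D*d(7, -4) = 1/(-6 + 13) - 88*(-62/9) = 1/7 + 5456/9 = ⅐ + 5456/9 = 38201/63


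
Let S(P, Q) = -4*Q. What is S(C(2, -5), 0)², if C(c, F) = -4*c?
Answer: 0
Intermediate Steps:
S(C(2, -5), 0)² = (-4*0)² = 0² = 0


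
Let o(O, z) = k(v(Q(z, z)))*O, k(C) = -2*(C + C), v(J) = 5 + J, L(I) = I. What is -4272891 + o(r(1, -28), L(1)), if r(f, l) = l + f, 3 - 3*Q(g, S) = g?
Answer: -4272279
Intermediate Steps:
Q(g, S) = 1 - g/3
k(C) = -4*C
r(f, l) = f + l
o(O, z) = O*(-24 + 4*z/3) (o(O, z) = (-4*(5 + (1 - z/3)))*O = (-4*(6 - z/3))*O = (-24 + 4*z/3)*O = O*(-24 + 4*z/3))
-4272891 + o(r(1, -28), L(1)) = -4272891 + 4*(1 - 28)*(-18 + 1)/3 = -4272891 + (4/3)*(-27)*(-17) = -4272891 + 612 = -4272279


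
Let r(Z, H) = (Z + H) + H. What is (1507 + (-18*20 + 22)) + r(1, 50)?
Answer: 1270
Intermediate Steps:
r(Z, H) = Z + 2*H (r(Z, H) = (H + Z) + H = Z + 2*H)
(1507 + (-18*20 + 22)) + r(1, 50) = (1507 + (-18*20 + 22)) + (1 + 2*50) = (1507 + (-360 + 22)) + (1 + 100) = (1507 - 338) + 101 = 1169 + 101 = 1270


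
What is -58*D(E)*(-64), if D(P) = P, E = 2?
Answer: 7424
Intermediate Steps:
-58*D(E)*(-64) = -58*2*(-64) = -116*(-64) = 7424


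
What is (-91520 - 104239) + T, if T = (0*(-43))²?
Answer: -195759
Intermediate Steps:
T = 0 (T = 0² = 0)
(-91520 - 104239) + T = (-91520 - 104239) + 0 = -195759 + 0 = -195759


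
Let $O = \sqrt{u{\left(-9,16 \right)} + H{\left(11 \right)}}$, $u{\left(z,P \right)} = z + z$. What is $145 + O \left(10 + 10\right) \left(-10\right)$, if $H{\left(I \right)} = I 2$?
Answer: $-255$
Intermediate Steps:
$H{\left(I \right)} = 2 I$
$u{\left(z,P \right)} = 2 z$
$O = 2$ ($O = \sqrt{2 \left(-9\right) + 2 \cdot 11} = \sqrt{-18 + 22} = \sqrt{4} = 2$)
$145 + O \left(10 + 10\right) \left(-10\right) = 145 + 2 \left(10 + 10\right) \left(-10\right) = 145 + 2 \cdot 20 \left(-10\right) = 145 + 2 \left(-200\right) = 145 - 400 = -255$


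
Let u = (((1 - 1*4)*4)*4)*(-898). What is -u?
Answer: -43104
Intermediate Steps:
u = 43104 (u = (((1 - 4)*4)*4)*(-898) = (-3*4*4)*(-898) = -12*4*(-898) = -48*(-898) = 43104)
-u = -1*43104 = -43104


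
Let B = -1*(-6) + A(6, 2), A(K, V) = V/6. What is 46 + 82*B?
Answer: 1696/3 ≈ 565.33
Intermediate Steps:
A(K, V) = V/6 (A(K, V) = V*(⅙) = V/6)
B = 19/3 (B = -1*(-6) + (⅙)*2 = 6 + ⅓ = 19/3 ≈ 6.3333)
46 + 82*B = 46 + 82*(19/3) = 46 + 1558/3 = 1696/3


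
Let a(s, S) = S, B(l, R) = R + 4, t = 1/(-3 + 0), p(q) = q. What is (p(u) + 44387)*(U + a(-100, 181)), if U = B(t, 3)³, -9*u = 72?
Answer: 23254596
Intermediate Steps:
u = -8 (u = -⅑*72 = -8)
t = -⅓ (t = 1/(-3) = -⅓ ≈ -0.33333)
B(l, R) = 4 + R
U = 343 (U = (4 + 3)³ = 7³ = 343)
(p(u) + 44387)*(U + a(-100, 181)) = (-8 + 44387)*(343 + 181) = 44379*524 = 23254596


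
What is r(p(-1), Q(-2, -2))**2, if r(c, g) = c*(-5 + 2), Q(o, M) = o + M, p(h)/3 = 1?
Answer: 81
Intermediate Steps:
p(h) = 3 (p(h) = 3*1 = 3)
Q(o, M) = M + o
r(c, g) = -3*c (r(c, g) = c*(-3) = -3*c)
r(p(-1), Q(-2, -2))**2 = (-3*3)**2 = (-9)**2 = 81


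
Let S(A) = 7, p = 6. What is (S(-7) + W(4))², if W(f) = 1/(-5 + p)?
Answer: 64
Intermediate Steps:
W(f) = 1 (W(f) = 1/(-5 + 6) = 1/1 = 1)
(S(-7) + W(4))² = (7 + 1)² = 8² = 64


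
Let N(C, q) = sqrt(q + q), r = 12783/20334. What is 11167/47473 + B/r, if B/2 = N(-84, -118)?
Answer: 11167/47473 + 27112*I*sqrt(59)/4261 ≈ 0.23523 + 48.874*I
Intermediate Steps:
r = 4261/6778 (r = 12783*(1/20334) = 4261/6778 ≈ 0.62865)
N(C, q) = sqrt(2)*sqrt(q) (N(C, q) = sqrt(2*q) = sqrt(2)*sqrt(q))
B = 4*I*sqrt(59) (B = 2*(sqrt(2)*sqrt(-118)) = 2*(sqrt(2)*(I*sqrt(118))) = 2*(2*I*sqrt(59)) = 4*I*sqrt(59) ≈ 30.725*I)
11167/47473 + B/r = 11167/47473 + (4*I*sqrt(59))/(4261/6778) = 11167*(1/47473) + (4*I*sqrt(59))*(6778/4261) = 11167/47473 + 27112*I*sqrt(59)/4261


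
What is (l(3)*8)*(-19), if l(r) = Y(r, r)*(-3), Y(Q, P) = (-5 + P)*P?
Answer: -2736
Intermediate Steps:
Y(Q, P) = P*(-5 + P)
l(r) = -3*r*(-5 + r) (l(r) = (r*(-5 + r))*(-3) = -3*r*(-5 + r))
(l(3)*8)*(-19) = ((3*3*(5 - 1*3))*8)*(-19) = ((3*3*(5 - 3))*8)*(-19) = ((3*3*2)*8)*(-19) = (18*8)*(-19) = 144*(-19) = -2736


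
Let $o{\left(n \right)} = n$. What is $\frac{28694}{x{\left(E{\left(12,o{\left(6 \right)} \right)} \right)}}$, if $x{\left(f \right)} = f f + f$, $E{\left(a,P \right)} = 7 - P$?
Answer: $14347$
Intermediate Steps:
$x{\left(f \right)} = f + f^{2}$ ($x{\left(f \right)} = f^{2} + f = f + f^{2}$)
$\frac{28694}{x{\left(E{\left(12,o{\left(6 \right)} \right)} \right)}} = \frac{28694}{\left(7 - 6\right) \left(1 + \left(7 - 6\right)\right)} = \frac{28694}{1 \left(1 + 1\right)} = \frac{28694}{1 \cdot 2} = \frac{28694}{2} = 28694 \cdot \frac{1}{2} = 14347$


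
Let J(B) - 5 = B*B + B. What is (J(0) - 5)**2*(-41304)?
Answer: 0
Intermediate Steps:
J(B) = 5 + B + B**2 (J(B) = 5 + (B*B + B) = 5 + (B**2 + B) = 5 + (B + B**2) = 5 + B + B**2)
(J(0) - 5)**2*(-41304) = ((5 + 0 + 0**2) - 5)**2*(-41304) = ((5 + 0 + 0) - 5)**2*(-41304) = (5 - 5)**2*(-41304) = 0**2*(-41304) = 0*(-41304) = 0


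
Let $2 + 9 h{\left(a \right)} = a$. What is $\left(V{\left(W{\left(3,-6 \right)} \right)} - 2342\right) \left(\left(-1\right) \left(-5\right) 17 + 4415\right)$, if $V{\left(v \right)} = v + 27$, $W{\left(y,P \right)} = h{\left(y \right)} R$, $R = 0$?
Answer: $-10417500$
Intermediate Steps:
$h{\left(a \right)} = - \frac{2}{9} + \frac{a}{9}$
$W{\left(y,P \right)} = 0$ ($W{\left(y,P \right)} = \left(- \frac{2}{9} + \frac{y}{9}\right) 0 = 0$)
$V{\left(v \right)} = 27 + v$
$\left(V{\left(W{\left(3,-6 \right)} \right)} - 2342\right) \left(\left(-1\right) \left(-5\right) 17 + 4415\right) = \left(\left(27 + 0\right) - 2342\right) \left(\left(-1\right) \left(-5\right) 17 + 4415\right) = \left(27 - 2342\right) \left(5 \cdot 17 + 4415\right) = - 2315 \left(85 + 4415\right) = \left(-2315\right) 4500 = -10417500$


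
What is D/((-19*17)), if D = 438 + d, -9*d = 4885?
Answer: 943/2907 ≈ 0.32439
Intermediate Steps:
d = -4885/9 (d = -1/9*4885 = -4885/9 ≈ -542.78)
D = -943/9 (D = 438 - 4885/9 = -943/9 ≈ -104.78)
D/((-19*17)) = -943/(9*((-19*17))) = -943/9/(-323) = -943/9*(-1/323) = 943/2907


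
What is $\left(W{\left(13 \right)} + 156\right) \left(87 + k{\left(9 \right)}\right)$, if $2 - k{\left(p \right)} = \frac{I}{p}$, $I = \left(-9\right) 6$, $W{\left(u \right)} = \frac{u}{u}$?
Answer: $14915$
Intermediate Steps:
$W{\left(u \right)} = 1$
$I = -54$
$k{\left(p \right)} = 2 + \frac{54}{p}$ ($k{\left(p \right)} = 2 - - \frac{54}{p} = 2 + \frac{54}{p}$)
$\left(W{\left(13 \right)} + 156\right) \left(87 + k{\left(9 \right)}\right) = \left(1 + 156\right) \left(87 + \left(2 + \frac{54}{9}\right)\right) = 157 \left(87 + \left(2 + 54 \cdot \frac{1}{9}\right)\right) = 157 \left(87 + \left(2 + 6\right)\right) = 157 \left(87 + 8\right) = 157 \cdot 95 = 14915$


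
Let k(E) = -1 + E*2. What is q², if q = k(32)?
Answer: 3969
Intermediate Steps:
k(E) = -1 + 2*E
q = 63 (q = -1 + 2*32 = -1 + 64 = 63)
q² = 63² = 3969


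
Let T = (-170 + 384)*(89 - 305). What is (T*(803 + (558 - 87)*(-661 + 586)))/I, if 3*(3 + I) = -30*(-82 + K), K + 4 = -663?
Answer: 1595744928/7487 ≈ 2.1314e+5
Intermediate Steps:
K = -667 (K = -4 - 663 = -667)
I = 7487 (I = -3 + (-30*(-82 - 667))/3 = -3 + (-30*(-749))/3 = -3 + (⅓)*22470 = -3 + 7490 = 7487)
T = -46224 (T = 214*(-216) = -46224)
(T*(803 + (558 - 87)*(-661 + 586)))/I = -46224*(803 + (558 - 87)*(-661 + 586))/7487 = -46224*(803 + 471*(-75))*(1/7487) = -46224*(803 - 35325)*(1/7487) = -46224*(-34522)*(1/7487) = 1595744928*(1/7487) = 1595744928/7487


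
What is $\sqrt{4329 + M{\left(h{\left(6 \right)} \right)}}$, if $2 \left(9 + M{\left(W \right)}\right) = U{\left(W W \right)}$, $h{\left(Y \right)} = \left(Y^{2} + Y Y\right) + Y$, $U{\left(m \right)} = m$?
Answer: $3 \sqrt{818} \approx 85.802$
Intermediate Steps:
$h{\left(Y \right)} = Y + 2 Y^{2}$ ($h{\left(Y \right)} = \left(Y^{2} + Y^{2}\right) + Y = 2 Y^{2} + Y = Y + 2 Y^{2}$)
$M{\left(W \right)} = -9 + \frac{W^{2}}{2}$ ($M{\left(W \right)} = -9 + \frac{W W}{2} = -9 + \frac{W^{2}}{2}$)
$\sqrt{4329 + M{\left(h{\left(6 \right)} \right)}} = \sqrt{4329 - \left(9 - \frac{\left(6 \left(1 + 2 \cdot 6\right)\right)^{2}}{2}\right)} = \sqrt{4329 - \left(9 - \frac{\left(6 \left(1 + 12\right)\right)^{2}}{2}\right)} = \sqrt{4329 - \left(9 - \frac{\left(6 \cdot 13\right)^{2}}{2}\right)} = \sqrt{4329 - \left(9 - \frac{78^{2}}{2}\right)} = \sqrt{4329 + \left(-9 + \frac{1}{2} \cdot 6084\right)} = \sqrt{4329 + \left(-9 + 3042\right)} = \sqrt{4329 + 3033} = \sqrt{7362} = 3 \sqrt{818}$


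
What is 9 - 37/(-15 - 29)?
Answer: 433/44 ≈ 9.8409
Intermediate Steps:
9 - 37/(-15 - 29) = 9 - 37/(-44) = 9 - 1/44*(-37) = 9 + 37/44 = 433/44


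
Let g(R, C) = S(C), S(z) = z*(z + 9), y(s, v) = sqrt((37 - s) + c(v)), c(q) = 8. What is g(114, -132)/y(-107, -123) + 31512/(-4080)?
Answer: -1313/170 + 4059*sqrt(38)/19 ≈ 1309.2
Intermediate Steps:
y(s, v) = sqrt(45 - s) (y(s, v) = sqrt((37 - s) + 8) = sqrt(45 - s))
S(z) = z*(9 + z)
g(R, C) = C*(9 + C)
g(114, -132)/y(-107, -123) + 31512/(-4080) = (-132*(9 - 132))/(sqrt(45 - 1*(-107))) + 31512/(-4080) = (-132*(-123))/(sqrt(45 + 107)) + 31512*(-1/4080) = 16236/(sqrt(152)) - 1313/170 = 16236/((2*sqrt(38))) - 1313/170 = 16236*(sqrt(38)/76) - 1313/170 = 4059*sqrt(38)/19 - 1313/170 = -1313/170 + 4059*sqrt(38)/19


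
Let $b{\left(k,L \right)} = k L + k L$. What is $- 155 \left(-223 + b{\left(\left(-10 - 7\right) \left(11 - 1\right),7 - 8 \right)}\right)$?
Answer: $-18135$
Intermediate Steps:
$b{\left(k,L \right)} = 2 L k$ ($b{\left(k,L \right)} = L k + L k = 2 L k$)
$- 155 \left(-223 + b{\left(\left(-10 - 7\right) \left(11 - 1\right),7 - 8 \right)}\right) = - 155 \left(-223 + 2 \left(7 - 8\right) \left(-10 - 7\right) \left(11 - 1\right)\right) = - 155 \left(-223 + 2 \left(7 - 8\right) \left(\left(-17\right) 10\right)\right) = - 155 \left(-223 + 2 \left(-1\right) \left(-170\right)\right) = - 155 \left(-223 + 340\right) = \left(-155\right) 117 = -18135$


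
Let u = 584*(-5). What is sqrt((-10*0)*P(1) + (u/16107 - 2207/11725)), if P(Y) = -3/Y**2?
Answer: I*sqrt(10758567065883)/5395845 ≈ 0.60788*I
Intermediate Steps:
u = -2920
P(Y) = -3/Y**2
sqrt((-10*0)*P(1) + (u/16107 - 2207/11725)) = sqrt((-10*0)*(-3/1**2) + (-2920/16107 - 2207/11725)) = sqrt(0*(-3*1) + (-2920*1/16107 - 2207*1/11725)) = sqrt(0*(-3) + (-2920/16107 - 2207/11725)) = sqrt(0 - 9969307/26979225) = sqrt(-9969307/26979225) = I*sqrt(10758567065883)/5395845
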